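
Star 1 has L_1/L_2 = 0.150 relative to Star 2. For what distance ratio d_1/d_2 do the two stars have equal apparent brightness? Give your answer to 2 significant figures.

Equal flux requires L_1/d_1² = L_2/d_2², so d_1/d_2 = √(L_1/L_2)
= √(0.150) = 0.3873.

0.39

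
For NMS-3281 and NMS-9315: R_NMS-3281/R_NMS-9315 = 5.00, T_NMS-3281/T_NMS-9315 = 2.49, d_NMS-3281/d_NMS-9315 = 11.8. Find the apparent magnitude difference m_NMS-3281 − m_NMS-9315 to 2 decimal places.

-2.10

L_NMS-3281/L_NMS-9315 = (5.00)²(2.49)⁴ = 961.0.
F_NMS-3281/F_NMS-9315 = (L_NMS-3281/L_NMS-9315)/(d_NMS-3281/d_NMS-9315)² = 961.0/139.2 = 6.902.
m_NMS-3281 − m_NMS-9315 = −2.5 log₁₀(6.902) = -2.10.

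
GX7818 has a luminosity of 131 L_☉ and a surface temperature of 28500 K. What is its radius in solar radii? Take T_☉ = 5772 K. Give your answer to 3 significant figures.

0.469 solar radii

R/R_☉ = √(L/L_☉) / (T/T_☉)² = √(131) / (4.938)²
       = 11.45 / 24.38 = 0.4695.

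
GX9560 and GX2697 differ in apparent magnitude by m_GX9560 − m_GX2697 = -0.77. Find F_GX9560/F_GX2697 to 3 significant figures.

2.03

F_GX9560/F_GX2697 = 10^(−(m_GX9560 − m_GX2697)/2.5) = 10^(0.77/2.5) = 10^0.308 = 2.032.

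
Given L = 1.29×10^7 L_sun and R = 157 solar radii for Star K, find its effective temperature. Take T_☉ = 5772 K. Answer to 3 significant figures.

2.76×10^4 K

T/T_☉ = (L/L_☉)^(1/4) / (R/R_☉)^(1/2)
T = 5772 × (1.29×10^7)^(1/4) / √(157) = 5772 × 59.93 / 12.53 = 2.761×10^4 K.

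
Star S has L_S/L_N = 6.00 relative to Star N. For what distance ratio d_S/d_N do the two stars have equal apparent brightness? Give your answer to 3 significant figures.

Equal flux requires L_S/d_S² = L_N/d_N², so d_S/d_N = √(L_S/L_N)
= √(6.00) = 2.449.

2.45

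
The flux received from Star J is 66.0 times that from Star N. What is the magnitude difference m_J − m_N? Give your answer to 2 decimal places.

-4.55

m_J − m_N = −2.5 log₁₀(F_J/F_N) = −2.5 log₁₀(66.0) = −2.5 × (1.820) = -4.549.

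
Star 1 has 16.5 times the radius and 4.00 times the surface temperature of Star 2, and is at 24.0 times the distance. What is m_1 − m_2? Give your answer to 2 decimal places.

-5.21

L_1/L_2 = (16.5)²(4.00)⁴ = 6.970×10^4.
F_1/F_2 = (L_1/L_2)/(d_1/d_2)² = 6.970×10^4/576.0 = 121.0.
m_1 − m_2 = −2.5 log₁₀(121.0) = -5.21.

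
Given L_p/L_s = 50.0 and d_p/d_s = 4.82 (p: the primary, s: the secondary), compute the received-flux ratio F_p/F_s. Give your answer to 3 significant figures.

F = L/(4πd²), so F_p/F_s = (L_p/L_s) / (d_p/d_s)²
= 50.0 / (4.82)² = 50.0 / 23.23 = 2.152.

2.15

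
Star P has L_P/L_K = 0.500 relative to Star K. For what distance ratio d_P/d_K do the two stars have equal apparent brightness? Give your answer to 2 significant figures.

0.71

Equal flux requires L_P/d_P² = L_K/d_K², so d_P/d_K = √(L_P/L_K)
= √(0.500) = 0.7071.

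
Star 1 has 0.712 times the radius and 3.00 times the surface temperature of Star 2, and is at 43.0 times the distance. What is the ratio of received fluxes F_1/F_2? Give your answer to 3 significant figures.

L_1/L_2 = (R_1/R_2)²(T_1/T_2)⁴ = (0.712)² × (3.00)⁴ = 41.06.
F_1/F_2 = (L_1/L_2)/(d_1/d_2)² = 41.06 / (43.0)² = 0.02221.

0.0222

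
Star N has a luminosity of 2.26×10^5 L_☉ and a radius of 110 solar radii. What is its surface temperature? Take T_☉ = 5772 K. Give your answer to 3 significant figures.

1.20×10^4 K

T/T_☉ = (L/L_☉)^(1/4) / (R/R_☉)^(1/2)
T = 5772 × (2.26×10^5)^(1/4) / √(110) = 5772 × 21.80 / 10.49 = 1.200×10^4 K.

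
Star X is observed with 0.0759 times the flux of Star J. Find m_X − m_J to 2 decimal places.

2.80

m_X − m_J = −2.5 log₁₀(F_X/F_J) = −2.5 log₁₀(0.0759) = −2.5 × (-1.120) = 2.799.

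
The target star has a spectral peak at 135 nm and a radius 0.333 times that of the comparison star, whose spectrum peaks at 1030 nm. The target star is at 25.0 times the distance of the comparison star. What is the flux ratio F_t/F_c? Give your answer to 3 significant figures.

0.601

Wien's law: T_t/T_c = λ_c/λ_t = 1030/135 = 7.630.
L_t/L_c = (R_t/R_c)²(T_t/T_c)⁴ = (0.333)²(7.630)⁴ = 375.8.
F_t/F_c = (L_t/L_c)/(d_t/d_c)² = 375.8/(25.0)² = 0.6012.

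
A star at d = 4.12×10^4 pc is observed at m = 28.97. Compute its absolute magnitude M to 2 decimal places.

10.90

M = m − 5 log₁₀(d/10 pc) = 28.97 − 5 log₁₀(4.12×10^4/10)
  = 28.97 − 5 × 3.615 = 28.97 − 18.07 = 10.90.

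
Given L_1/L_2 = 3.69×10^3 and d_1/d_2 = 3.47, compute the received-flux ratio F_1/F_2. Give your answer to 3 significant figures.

F = L/(4πd²), so F_1/F_2 = (L_1/L_2) / (d_1/d_2)²
= 3.69×10^3 / (3.47)² = 3.69×10^3 / 12.04 = 306.5.

306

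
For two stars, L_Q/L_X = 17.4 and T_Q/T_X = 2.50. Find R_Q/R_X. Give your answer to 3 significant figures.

L ∝ R²T⁴ gives R ∝ √L / T², so
R_Q/R_X = √(17.4) / (2.50)² = 4.171 / 6.250 = 0.6674.

0.667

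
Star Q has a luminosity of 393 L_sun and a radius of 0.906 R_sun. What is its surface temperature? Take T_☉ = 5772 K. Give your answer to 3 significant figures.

2.70×10^4 K

T/T_☉ = (L/L_☉)^(1/4) / (R/R_☉)^(1/2)
T = 5772 × (393)^(1/4) / √(0.906) = 5772 × 4.452 / 0.9518 = 2.700×10^4 K.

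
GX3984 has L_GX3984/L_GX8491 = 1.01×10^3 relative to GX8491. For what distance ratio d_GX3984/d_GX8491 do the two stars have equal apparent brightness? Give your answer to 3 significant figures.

Equal flux requires L_GX3984/d_GX3984² = L_GX8491/d_GX8491², so d_GX3984/d_GX8491 = √(L_GX3984/L_GX8491)
= √(1.01×10^3) = 31.78.

31.8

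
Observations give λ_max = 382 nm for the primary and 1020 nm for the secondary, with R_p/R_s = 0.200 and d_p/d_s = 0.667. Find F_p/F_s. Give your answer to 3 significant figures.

Wien's law: T_p/T_s = λ_s/λ_p = 1020/382 = 2.670.
L_p/L_s = (R_p/R_s)²(T_p/T_s)⁴ = (0.200)²(2.670)⁴ = 2.033.
F_p/F_s = (L_p/L_s)/(d_p/d_s)² = 2.033/(0.667)² = 4.570.

4.57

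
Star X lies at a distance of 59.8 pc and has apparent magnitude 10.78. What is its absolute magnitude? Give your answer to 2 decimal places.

6.90

M = m − 5 log₁₀(d/10 pc) = 10.78 − 5 log₁₀(59.8/10)
  = 10.78 − 5 × 0.777 = 10.78 − 3.88 = 6.90.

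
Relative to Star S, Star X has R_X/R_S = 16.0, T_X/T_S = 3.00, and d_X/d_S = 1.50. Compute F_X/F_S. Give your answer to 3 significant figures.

L_X/L_S = (R_X/R_S)²(T_X/T_S)⁴ = (16.0)² × (3.00)⁴ = 2.074×10^4.
F_X/F_S = (L_X/L_S)/(d_X/d_S)² = 2.074×10^4 / (1.50)² = 9216.

9.22×10^3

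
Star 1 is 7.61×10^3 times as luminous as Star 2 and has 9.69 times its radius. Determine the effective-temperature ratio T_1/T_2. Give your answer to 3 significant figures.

L ∝ R²T⁴ gives T ∝ (L/R²)^(1/4), so
T_1/T_2 = (7.61×10^3 / 9.69²)^(1/4) = (81.05)^(1/4) = 3.000.

3.00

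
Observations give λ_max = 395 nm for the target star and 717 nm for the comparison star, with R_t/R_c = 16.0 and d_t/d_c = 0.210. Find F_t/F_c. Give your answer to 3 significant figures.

6.30×10^4

Wien's law: T_t/T_c = λ_c/λ_t = 717/395 = 1.815.
L_t/L_c = (R_t/R_c)²(T_t/T_c)⁴ = (16.0)²(1.815)⁴ = 2779.
F_t/F_c = (L_t/L_c)/(d_t/d_c)² = 2779/(0.210)² = 6.302×10^4.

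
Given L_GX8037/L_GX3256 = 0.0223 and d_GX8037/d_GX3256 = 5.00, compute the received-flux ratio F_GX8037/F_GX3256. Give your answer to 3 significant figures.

F = L/(4πd²), so F_GX8037/F_GX3256 = (L_GX8037/L_GX3256) / (d_GX8037/d_GX3256)²
= 0.0223 / (5.00)² = 0.0223 / 25.00 = 8.920×10^-4.

8.92×10^-4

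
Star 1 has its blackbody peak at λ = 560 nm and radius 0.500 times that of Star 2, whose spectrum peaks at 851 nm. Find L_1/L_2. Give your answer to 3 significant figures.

Wien's law gives T ∝ 1/λ_max, so T_1/T_2 = λ_2/λ_1 = 851/560 = 1.520.
Then L ∝ R²T⁴ gives L_1/L_2 = (0.500)² × (1.520)⁴ = 0.2500 × 5.333 = 1.333.

1.33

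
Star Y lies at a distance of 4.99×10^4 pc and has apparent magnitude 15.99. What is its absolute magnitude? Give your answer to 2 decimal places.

-2.50

M = m − 5 log₁₀(d/10 pc) = 15.99 − 5 log₁₀(4.99×10^4/10)
  = 15.99 − 5 × 3.698 = 15.99 − 18.49 = -2.50.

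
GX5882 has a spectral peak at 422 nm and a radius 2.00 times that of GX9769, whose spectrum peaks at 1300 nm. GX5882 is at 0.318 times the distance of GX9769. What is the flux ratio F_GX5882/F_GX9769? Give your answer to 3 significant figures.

3.56×10^3

Wien's law: T_GX5882/T_GX9769 = λ_GX9769/λ_GX5882 = 1300/422 = 3.081.
L_GX5882/L_GX9769 = (R_GX5882/R_GX9769)²(T_GX5882/T_GX9769)⁴ = (2.00)²(3.081)⁴ = 360.2.
F_GX5882/F_GX9769 = (L_GX5882/L_GX9769)/(d_GX5882/d_GX9769)² = 360.2/(0.318)² = 3562.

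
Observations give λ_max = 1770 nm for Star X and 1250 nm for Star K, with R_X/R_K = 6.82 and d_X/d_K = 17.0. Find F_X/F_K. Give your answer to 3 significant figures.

0.0400

Wien's law: T_X/T_K = λ_K/λ_X = 1250/1770 = 0.7062.
L_X/L_K = (R_X/R_K)²(T_X/T_K)⁴ = (6.82)²(0.7062)⁴ = 11.57.
F_X/F_K = (L_X/L_K)/(d_X/d_K)² = 11.57/(17.0)² = 0.04003.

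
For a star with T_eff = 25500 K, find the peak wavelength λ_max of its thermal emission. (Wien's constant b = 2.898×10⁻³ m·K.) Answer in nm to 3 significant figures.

λ_max = b/T = 2.898×10⁻³ / 25500 = 1.14×10^-7 m = 113.6 nm.

114 nm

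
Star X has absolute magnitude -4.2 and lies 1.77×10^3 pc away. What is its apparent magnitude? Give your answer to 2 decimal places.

7.04

m = M + 5 log₁₀(d/10 pc) = -4.2 + 5 log₁₀(1.77×10^3/10)
  = -4.2 + 5 × 2.248 = -4.2 + 11.24 = 7.04.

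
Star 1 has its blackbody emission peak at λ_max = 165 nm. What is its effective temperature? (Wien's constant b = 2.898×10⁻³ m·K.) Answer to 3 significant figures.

T = b/λ_max = 2.898×10⁻³ / (165×10⁻⁹) = 1.756×10^4 K.

1.76×10^4 K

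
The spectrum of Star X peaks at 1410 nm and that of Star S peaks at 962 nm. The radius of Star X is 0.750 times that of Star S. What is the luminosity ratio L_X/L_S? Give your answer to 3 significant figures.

Wien's law gives T ∝ 1/λ_max, so T_X/T_S = λ_S/λ_X = 962/1410 = 0.6823.
Then L ∝ R²T⁴ gives L_X/L_S = (0.750)² × (0.6823)⁴ = 0.5625 × 0.2167 = 0.1219.

0.122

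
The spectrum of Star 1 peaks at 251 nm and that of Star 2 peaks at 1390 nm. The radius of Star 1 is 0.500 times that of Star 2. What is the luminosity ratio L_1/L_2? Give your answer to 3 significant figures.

235

Wien's law gives T ∝ 1/λ_max, so T_1/T_2 = λ_2/λ_1 = 1390/251 = 5.538.
Then L ∝ R²T⁴ gives L_1/L_2 = (0.500)² × (5.538)⁴ = 0.2500 × 940.5 = 235.1.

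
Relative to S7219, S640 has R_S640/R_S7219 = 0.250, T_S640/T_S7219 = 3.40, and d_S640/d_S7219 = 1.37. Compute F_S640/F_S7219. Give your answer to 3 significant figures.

4.45

L_S640/L_S7219 = (R_S640/R_S7219)²(T_S640/T_S7219)⁴ = (0.250)² × (3.40)⁴ = 8.352.
F_S640/F_S7219 = (L_S640/L_S7219)/(d_S640/d_S7219)² = 8.352 / (1.37)² = 4.450.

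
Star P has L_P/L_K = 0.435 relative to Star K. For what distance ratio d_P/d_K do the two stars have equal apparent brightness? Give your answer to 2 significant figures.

Equal flux requires L_P/d_P² = L_K/d_K², so d_P/d_K = √(L_P/L_K)
= √(0.435) = 0.6595.

0.66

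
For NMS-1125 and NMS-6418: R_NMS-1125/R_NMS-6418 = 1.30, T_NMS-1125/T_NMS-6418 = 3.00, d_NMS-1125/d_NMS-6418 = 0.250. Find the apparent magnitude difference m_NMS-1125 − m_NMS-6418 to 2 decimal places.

L_NMS-1125/L_NMS-6418 = (1.30)²(3.00)⁴ = 136.9.
F_NMS-1125/F_NMS-6418 = (L_NMS-1125/L_NMS-6418)/(d_NMS-1125/d_NMS-6418)² = 136.9/0.06250 = 2190.
m_NMS-1125 − m_NMS-6418 = −2.5 log₁₀(2190) = -8.35.

-8.35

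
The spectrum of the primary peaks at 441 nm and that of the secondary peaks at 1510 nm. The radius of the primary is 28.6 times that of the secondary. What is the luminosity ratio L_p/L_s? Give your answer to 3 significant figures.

1.12×10^5

Wien's law gives T ∝ 1/λ_max, so T_p/T_s = λ_s/λ_p = 1510/441 = 3.424.
Then L ∝ R²T⁴ gives L_p/L_s = (28.6)² × (3.424)⁴ = 818.0 × 137.5 = 1.124×10^5.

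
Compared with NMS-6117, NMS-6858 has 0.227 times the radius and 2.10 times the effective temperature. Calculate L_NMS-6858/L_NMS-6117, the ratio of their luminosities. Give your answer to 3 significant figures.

From the Stefan–Boltzmann law, L ∝ R²T⁴, so
L_NMS-6858/L_NMS-6117 = (R_NMS-6858/R_NMS-6117)² (T_NMS-6858/T_NMS-6117)⁴ = (0.227)² × (2.10)⁴ = 0.05153 × 19.45 = 1.002.

1.00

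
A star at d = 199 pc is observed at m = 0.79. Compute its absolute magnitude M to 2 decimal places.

-5.70

M = m − 5 log₁₀(d/10 pc) = 0.79 − 5 log₁₀(199/10)
  = 0.79 − 5 × 1.299 = 0.79 − 6.49 = -5.70.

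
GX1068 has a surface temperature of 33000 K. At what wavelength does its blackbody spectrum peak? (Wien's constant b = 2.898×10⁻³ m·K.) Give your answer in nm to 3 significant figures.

λ_max = b/T = 2.898×10⁻³ / 33000 = 8.78×10^-8 m = 87.82 nm.

87.8 nm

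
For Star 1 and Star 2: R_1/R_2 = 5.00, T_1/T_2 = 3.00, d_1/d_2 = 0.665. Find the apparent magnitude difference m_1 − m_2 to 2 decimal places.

-9.15

L_1/L_2 = (5.00)²(3.00)⁴ = 2025.
F_1/F_2 = (L_1/L_2)/(d_1/d_2)² = 2025/0.4422 = 4579.
m_1 − m_2 = −2.5 log₁₀(4579) = -9.15.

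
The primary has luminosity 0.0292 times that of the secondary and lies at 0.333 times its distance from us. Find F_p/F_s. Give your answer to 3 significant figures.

F = L/(4πd²), so F_p/F_s = (L_p/L_s) / (d_p/d_s)²
= 0.0292 / (0.333)² = 0.0292 / 0.1109 = 0.2633.

0.263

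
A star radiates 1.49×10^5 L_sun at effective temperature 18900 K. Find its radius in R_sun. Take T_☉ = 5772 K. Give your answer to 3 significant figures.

R/R_☉ = √(L/L_☉) / (T/T_☉)² = √(1.49×10^5) / (3.274)²
       = 386.0 / 10.72 = 36.00.

36.0 R_sun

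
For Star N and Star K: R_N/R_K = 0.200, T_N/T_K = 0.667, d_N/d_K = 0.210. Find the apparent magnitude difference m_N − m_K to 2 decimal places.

1.86

L_N/L_K = (0.200)²(0.667)⁴ = 0.007917.
F_N/F_K = (L_N/L_K)/(d_N/d_K)² = 0.007917/0.04410 = 0.1795.
m_N − m_K = −2.5 log₁₀(0.1795) = 1.86.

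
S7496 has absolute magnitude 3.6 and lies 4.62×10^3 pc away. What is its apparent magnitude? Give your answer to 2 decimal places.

16.92

m = M + 5 log₁₀(d/10 pc) = 3.6 + 5 log₁₀(4.62×10^3/10)
  = 3.6 + 5 × 2.665 = 3.6 + 13.32 = 16.92.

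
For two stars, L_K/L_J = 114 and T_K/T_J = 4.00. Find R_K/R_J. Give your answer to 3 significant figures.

0.667

L ∝ R²T⁴ gives R ∝ √L / T², so
R_K/R_J = √(114) / (4.00)² = 10.68 / 16.00 = 0.6673.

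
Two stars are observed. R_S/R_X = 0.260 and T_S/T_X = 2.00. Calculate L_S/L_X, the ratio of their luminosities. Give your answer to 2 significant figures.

From the Stefan–Boltzmann law, L ∝ R²T⁴, so
L_S/L_X = (R_S/R_X)² (T_S/T_X)⁴ = (0.260)² × (2.00)⁴ = 0.06760 × 16.00 = 1.082.

1.1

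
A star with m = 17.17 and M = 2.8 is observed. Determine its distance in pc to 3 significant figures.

7.48×10^3 pc

m − M = 5 log₁₀(d/10 pc)
17.17 − (2.8) = 14.37 = 5 log₁₀(d/10)
d = 10 × 10^(14.37/5) = 10 × 10^2.874 = 7482 pc.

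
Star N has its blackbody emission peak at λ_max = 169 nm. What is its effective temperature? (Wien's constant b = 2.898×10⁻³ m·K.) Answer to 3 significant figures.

1.71×10^4 K

T = b/λ_max = 2.898×10⁻³ / (169×10⁻⁹) = 1.715×10^4 K.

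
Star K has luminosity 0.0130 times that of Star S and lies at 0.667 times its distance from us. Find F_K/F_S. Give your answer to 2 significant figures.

F = L/(4πd²), so F_K/F_S = (L_K/L_S) / (d_K/d_S)²
= 0.0130 / (0.667)² = 0.0130 / 0.4449 = 0.02922.

0.029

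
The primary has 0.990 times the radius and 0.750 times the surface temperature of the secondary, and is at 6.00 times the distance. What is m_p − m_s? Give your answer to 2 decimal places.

5.16

L_p/L_s = (0.990)²(0.750)⁴ = 0.3101.
F_p/F_s = (L_p/L_s)/(d_p/d_s)² = 0.3101/36.00 = 0.008614.
m_p − m_s = −2.5 log₁₀(0.008614) = 5.16.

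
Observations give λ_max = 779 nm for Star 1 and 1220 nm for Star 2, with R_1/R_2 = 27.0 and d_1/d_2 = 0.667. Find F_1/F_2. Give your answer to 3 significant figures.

Wien's law: T_1/T_2 = λ_2/λ_1 = 1220/779 = 1.566.
L_1/L_2 = (R_1/R_2)²(T_1/T_2)⁴ = (27.0)²(1.566)⁴ = 4385.
F_1/F_2 = (L_1/L_2)/(d_1/d_2)² = 4385/(0.667)² = 9857.

9.86×10^3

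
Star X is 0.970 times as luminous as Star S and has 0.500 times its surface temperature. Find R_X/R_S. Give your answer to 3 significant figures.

3.94

L ∝ R²T⁴ gives R ∝ √L / T², so
R_X/R_S = √(0.970) / (0.500)² = 0.9849 / 0.2500 = 3.940.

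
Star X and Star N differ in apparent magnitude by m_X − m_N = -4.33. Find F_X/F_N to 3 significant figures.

F_X/F_N = 10^(−(m_X − m_N)/2.5) = 10^(4.33/2.5) = 10^1.732 = 53.95.

54.0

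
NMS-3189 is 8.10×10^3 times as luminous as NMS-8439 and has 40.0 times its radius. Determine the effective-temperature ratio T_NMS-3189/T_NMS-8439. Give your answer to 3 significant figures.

1.50

L ∝ R²T⁴ gives T ∝ (L/R²)^(1/4), so
T_NMS-3189/T_NMS-8439 = (8.10×10^3 / 40.0²)^(1/4) = (5.062)^(1/4) = 1.500.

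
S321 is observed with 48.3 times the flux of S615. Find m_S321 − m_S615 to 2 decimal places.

m_S321 − m_S615 = −2.5 log₁₀(F_S321/F_S615) = −2.5 log₁₀(48.3) = −2.5 × (1.684) = -4.210.

-4.21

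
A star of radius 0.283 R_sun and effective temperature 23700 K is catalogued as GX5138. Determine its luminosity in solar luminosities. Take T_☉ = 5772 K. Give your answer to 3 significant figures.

L/L_☉ = (R/R_☉)² (T/T_☉)⁴ = (0.283)² × (23700/5772)⁴
       = 0.08009 × (4.106)⁴ = 0.08009 × 284.2 = 22.76.

22.8 solar luminosities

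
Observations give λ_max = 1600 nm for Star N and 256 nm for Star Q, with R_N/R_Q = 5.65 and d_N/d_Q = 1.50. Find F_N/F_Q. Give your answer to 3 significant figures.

Wien's law: T_N/T_Q = λ_Q/λ_N = 256/1600 = 0.1600.
L_N/L_Q = (R_N/R_Q)²(T_N/T_Q)⁴ = (5.65)²(0.1600)⁴ = 0.02092.
F_N/F_Q = (L_N/L_Q)/(d_N/d_Q)² = 0.02092/(1.50)² = 0.009298.

0.00930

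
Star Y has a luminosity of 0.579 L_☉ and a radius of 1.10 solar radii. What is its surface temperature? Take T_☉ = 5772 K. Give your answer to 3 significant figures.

4.80×10^3 K

T/T_☉ = (L/L_☉)^(1/4) / (R/R_☉)^(1/2)
T = 5772 × (0.579)^(1/4) / √(1.10) = 5772 × 0.8723 / 1.049 = 4801 K.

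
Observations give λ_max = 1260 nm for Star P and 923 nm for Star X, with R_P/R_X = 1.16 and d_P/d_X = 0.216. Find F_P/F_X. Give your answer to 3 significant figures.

8.30

Wien's law: T_P/T_X = λ_X/λ_P = 923/1260 = 0.7325.
L_P/L_X = (R_P/R_X)²(T_P/T_X)⁴ = (1.16)²(0.7325)⁴ = 0.3875.
F_P/F_X = (L_P/L_X)/(d_P/d_X)² = 0.3875/(0.216)² = 8.305.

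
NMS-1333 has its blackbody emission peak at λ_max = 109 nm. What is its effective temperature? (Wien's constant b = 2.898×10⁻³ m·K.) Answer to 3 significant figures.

T = b/λ_max = 2.898×10⁻³ / (109×10⁻⁹) = 2.659×10^4 K.

2.66×10^4 K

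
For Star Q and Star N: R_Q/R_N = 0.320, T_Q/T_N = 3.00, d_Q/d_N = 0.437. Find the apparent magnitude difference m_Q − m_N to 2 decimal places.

-4.09

L_Q/L_N = (0.320)²(3.00)⁴ = 8.294.
F_Q/F_N = (L_Q/L_N)/(d_Q/d_N)² = 8.294/0.1910 = 43.43.
m_Q − m_N = −2.5 log₁₀(43.43) = -4.09.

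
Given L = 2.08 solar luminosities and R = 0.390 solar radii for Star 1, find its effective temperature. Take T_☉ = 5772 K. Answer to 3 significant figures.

1.11×10^4 K

T/T_☉ = (L/L_☉)^(1/4) / (R/R_☉)^(1/2)
T = 5772 × (2.08)^(1/4) / √(0.390) = 5772 × 1.201 / 0.6245 = 1.110×10^4 K.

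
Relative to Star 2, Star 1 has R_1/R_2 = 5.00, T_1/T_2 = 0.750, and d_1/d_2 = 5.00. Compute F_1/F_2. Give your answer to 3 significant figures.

L_1/L_2 = (R_1/R_2)²(T_1/T_2)⁴ = (5.00)² × (0.750)⁴ = 7.910.
F_1/F_2 = (L_1/L_2)/(d_1/d_2)² = 7.910 / (5.00)² = 0.3164.

0.316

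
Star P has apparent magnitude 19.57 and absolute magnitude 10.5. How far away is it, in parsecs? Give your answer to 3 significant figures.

m − M = 5 log₁₀(d/10 pc)
19.57 − (10.5) = 9.07 = 5 log₁₀(d/10)
d = 10 × 10^(9.07/5) = 10 × 10^1.814 = 651.6 pc.

652 pc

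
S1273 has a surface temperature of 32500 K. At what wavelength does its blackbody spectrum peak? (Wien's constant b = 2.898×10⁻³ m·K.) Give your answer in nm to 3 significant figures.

λ_max = b/T = 2.898×10⁻³ / 32500 = 8.92×10^-8 m = 89.17 nm.

89.2 nm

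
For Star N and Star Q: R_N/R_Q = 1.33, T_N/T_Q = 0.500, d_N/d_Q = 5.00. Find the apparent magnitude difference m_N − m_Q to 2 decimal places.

L_N/L_Q = (1.33)²(0.500)⁴ = 0.1106.
F_N/F_Q = (L_N/L_Q)/(d_N/d_Q)² = 0.1106/25.00 = 0.004422.
m_N − m_Q = −2.5 log₁₀(0.004422) = 5.89.

5.89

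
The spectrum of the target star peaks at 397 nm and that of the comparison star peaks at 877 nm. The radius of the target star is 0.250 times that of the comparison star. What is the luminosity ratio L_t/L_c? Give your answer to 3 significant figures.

Wien's law gives T ∝ 1/λ_max, so T_t/T_c = λ_c/λ_t = 877/397 = 2.209.
Then L ∝ R²T⁴ gives L_t/L_c = (0.250)² × (2.209)⁴ = 0.06250 × 23.81 = 1.488.

1.49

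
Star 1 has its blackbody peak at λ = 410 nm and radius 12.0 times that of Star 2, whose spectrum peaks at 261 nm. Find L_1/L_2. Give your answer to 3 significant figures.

23.6

Wien's law gives T ∝ 1/λ_max, so T_1/T_2 = λ_2/λ_1 = 261/410 = 0.6366.
Then L ∝ R²T⁴ gives L_1/L_2 = (12.0)² × (0.6366)⁴ = 144.0 × 0.1642 = 23.65.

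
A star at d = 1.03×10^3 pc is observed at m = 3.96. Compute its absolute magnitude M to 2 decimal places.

M = m − 5 log₁₀(d/10 pc) = 3.96 − 5 log₁₀(1.03×10^3/10)
  = 3.96 − 5 × 2.013 = 3.96 − 10.06 = -6.10.

-6.10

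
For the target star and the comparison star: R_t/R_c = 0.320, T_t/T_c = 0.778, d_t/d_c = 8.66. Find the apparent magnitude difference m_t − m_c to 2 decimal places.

L_t/L_c = (0.320)²(0.778)⁴ = 0.03752.
F_t/F_c = (L_t/L_c)/(d_t/d_c)² = 0.03752/75.00 = 5.002×10^-4.
m_t − m_c = −2.5 log₁₀(5.002×10^-4) = 8.25.

8.25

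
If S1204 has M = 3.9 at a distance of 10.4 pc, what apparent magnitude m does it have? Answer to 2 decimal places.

m = M + 5 log₁₀(d/10 pc) = 3.9 + 5 log₁₀(10.4/10)
  = 3.9 + 5 × 0.017 = 3.9 + 0.09 = 3.99.

3.99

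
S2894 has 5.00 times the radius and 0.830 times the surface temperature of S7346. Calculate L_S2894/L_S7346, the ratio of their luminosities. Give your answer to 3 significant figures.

11.9

From the Stefan–Boltzmann law, L ∝ R²T⁴, so
L_S2894/L_S7346 = (R_S2894/R_S7346)² (T_S2894/T_S7346)⁴ = (5.00)² × (0.830)⁴ = 25.00 × 0.4746 = 11.86.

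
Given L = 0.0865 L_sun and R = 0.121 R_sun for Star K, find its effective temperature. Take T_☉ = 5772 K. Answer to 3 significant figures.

T/T_☉ = (L/L_☉)^(1/4) / (R/R_☉)^(1/2)
T = 5772 × (0.0865)^(1/4) / √(0.121) = 5772 × 0.5423 / 0.3479 = 8999 K.

9.00×10^3 K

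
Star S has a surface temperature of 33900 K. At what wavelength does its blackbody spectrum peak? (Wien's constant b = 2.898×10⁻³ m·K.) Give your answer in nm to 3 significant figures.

85.5 nm

λ_max = b/T = 2.898×10⁻³ / 33900 = 8.55×10^-8 m = 85.49 nm.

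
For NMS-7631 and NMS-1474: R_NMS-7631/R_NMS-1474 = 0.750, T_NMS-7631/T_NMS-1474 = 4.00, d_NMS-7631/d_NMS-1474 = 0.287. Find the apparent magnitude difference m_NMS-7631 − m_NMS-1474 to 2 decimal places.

L_NMS-7631/L_NMS-1474 = (0.750)²(4.00)⁴ = 144.0.
F_NMS-7631/F_NMS-1474 = (L_NMS-7631/L_NMS-1474)/(d_NMS-7631/d_NMS-1474)² = 144.0/0.08237 = 1748.
m_NMS-7631 − m_NMS-1474 = −2.5 log₁₀(1748) = -8.11.

-8.11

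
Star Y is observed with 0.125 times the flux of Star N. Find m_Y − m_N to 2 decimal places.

2.26

m_Y − m_N = −2.5 log₁₀(F_Y/F_N) = −2.5 log₁₀(0.125) = −2.5 × (-0.903) = 2.258.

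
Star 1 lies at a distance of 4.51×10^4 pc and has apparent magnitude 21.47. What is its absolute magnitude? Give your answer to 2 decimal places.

M = m − 5 log₁₀(d/10 pc) = 21.47 − 5 log₁₀(4.51×10^4/10)
  = 21.47 − 5 × 3.654 = 21.47 − 18.27 = 3.20.

3.20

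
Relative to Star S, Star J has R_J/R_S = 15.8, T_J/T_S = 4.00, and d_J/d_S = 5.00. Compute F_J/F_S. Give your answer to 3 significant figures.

L_J/L_S = (R_J/R_S)²(T_J/T_S)⁴ = (15.8)² × (4.00)⁴ = 6.391×10^4.
F_J/F_S = (L_J/L_S)/(d_J/d_S)² = 6.391×10^4 / (5.00)² = 2556.

2.56×10^3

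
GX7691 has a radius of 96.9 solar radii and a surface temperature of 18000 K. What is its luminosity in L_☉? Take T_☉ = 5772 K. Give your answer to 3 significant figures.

L/L_☉ = (R/R_☉)² (T/T_☉)⁴ = (96.9)² × (18000/5772)⁴
       = 9390 × (3.119)⁴ = 9390 × 94.58 = 8.880×10^5.

8.88×10^5 L_☉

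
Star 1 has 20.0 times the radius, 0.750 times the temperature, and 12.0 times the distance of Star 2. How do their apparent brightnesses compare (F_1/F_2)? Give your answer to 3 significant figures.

L_1/L_2 = (R_1/R_2)²(T_1/T_2)⁴ = (20.0)² × (0.750)⁴ = 126.6.
F_1/F_2 = (L_1/L_2)/(d_1/d_2)² = 126.6 / (12.0)² = 0.8789.

0.879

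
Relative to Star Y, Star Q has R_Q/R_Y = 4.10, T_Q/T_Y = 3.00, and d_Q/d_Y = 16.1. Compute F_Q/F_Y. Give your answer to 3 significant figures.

L_Q/L_Y = (R_Q/R_Y)²(T_Q/T_Y)⁴ = (4.10)² × (3.00)⁴ = 1362.
F_Q/F_Y = (L_Q/L_Y)/(d_Q/d_Y)² = 1362 / (16.1)² = 5.253.

5.25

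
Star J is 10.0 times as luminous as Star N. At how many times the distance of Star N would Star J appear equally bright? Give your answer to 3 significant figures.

Equal flux requires L_J/d_J² = L_N/d_N², so d_J/d_N = √(L_J/L_N)
= √(10.0) = 3.162.

3.16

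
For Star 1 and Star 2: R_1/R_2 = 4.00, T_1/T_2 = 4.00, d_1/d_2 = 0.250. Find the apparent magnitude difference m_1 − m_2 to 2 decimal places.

-12.04

L_1/L_2 = (4.00)²(4.00)⁴ = 4096.
F_1/F_2 = (L_1/L_2)/(d_1/d_2)² = 4096/0.06250 = 6.554×10^4.
m_1 − m_2 = −2.5 log₁₀(6.554×10^4) = -12.04.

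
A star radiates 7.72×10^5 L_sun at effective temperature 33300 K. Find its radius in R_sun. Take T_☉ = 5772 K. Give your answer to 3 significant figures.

26.4 R_sun

R/R_☉ = √(L/L_☉) / (T/T_☉)² = √(7.72×10^5) / (5.769)²
       = 878.6 / 33.28 = 26.40.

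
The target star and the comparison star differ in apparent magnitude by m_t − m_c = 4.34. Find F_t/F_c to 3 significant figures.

0.0184

F_t/F_c = 10^(−(m_t − m_c)/2.5) = 10^(-4.34/2.5) = 10^-1.736 = 0.01837.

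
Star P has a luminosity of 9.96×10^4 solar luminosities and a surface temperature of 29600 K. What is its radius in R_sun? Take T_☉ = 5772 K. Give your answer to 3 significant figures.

12.0 R_sun

R/R_☉ = √(L/L_☉) / (T/T_☉)² = √(9.96×10^4) / (5.128)²
       = 315.6 / 26.30 = 12.00.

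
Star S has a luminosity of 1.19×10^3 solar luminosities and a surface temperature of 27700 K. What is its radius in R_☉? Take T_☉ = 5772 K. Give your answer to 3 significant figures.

1.50 R_☉

R/R_☉ = √(L/L_☉) / (T/T_☉)² = √(1.19×10^3) / (4.799)²
       = 34.50 / 23.03 = 1.498.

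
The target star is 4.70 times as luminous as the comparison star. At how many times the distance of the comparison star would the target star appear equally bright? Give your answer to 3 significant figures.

2.17

Equal flux requires L_t/d_t² = L_c/d_c², so d_t/d_c = √(L_t/L_c)
= √(4.70) = 2.168.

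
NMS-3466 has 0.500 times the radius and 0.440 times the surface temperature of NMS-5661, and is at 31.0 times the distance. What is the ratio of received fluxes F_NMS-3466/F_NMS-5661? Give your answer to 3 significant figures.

L_NMS-3466/L_NMS-5661 = (R_NMS-3466/R_NMS-5661)²(T_NMS-3466/T_NMS-5661)⁴ = (0.500)² × (0.440)⁴ = 0.009370.
F_NMS-3466/F_NMS-5661 = (L_NMS-3466/L_NMS-5661)/(d_NMS-3466/d_NMS-5661)² = 0.009370 / (31.0)² = 9.751×10^-6.

9.75×10^-6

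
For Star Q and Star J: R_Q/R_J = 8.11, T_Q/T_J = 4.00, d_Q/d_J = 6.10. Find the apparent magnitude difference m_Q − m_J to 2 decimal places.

-6.64

L_Q/L_J = (8.11)²(4.00)⁴ = 1.684×10^4.
F_Q/F_J = (L_Q/L_J)/(d_Q/d_J)² = 1.684×10^4/37.21 = 452.5.
m_Q − m_J = −2.5 log₁₀(452.5) = -6.64.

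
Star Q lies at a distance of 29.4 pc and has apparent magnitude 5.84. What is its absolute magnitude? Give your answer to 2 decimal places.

3.50

M = m − 5 log₁₀(d/10 pc) = 5.84 − 5 log₁₀(29.4/10)
  = 5.84 − 5 × 0.468 = 5.84 − 2.34 = 3.50.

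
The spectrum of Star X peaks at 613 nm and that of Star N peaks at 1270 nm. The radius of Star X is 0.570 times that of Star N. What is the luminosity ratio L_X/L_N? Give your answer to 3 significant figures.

Wien's law gives T ∝ 1/λ_max, so T_X/T_N = λ_N/λ_X = 1270/613 = 2.072.
Then L ∝ R²T⁴ gives L_X/L_N = (0.570)² × (2.072)⁴ = 0.3249 × 18.42 = 5.986.

5.99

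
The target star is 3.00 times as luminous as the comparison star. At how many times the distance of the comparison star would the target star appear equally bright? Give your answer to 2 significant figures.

1.7

Equal flux requires L_t/d_t² = L_c/d_c², so d_t/d_c = √(L_t/L_c)
= √(3.00) = 1.732.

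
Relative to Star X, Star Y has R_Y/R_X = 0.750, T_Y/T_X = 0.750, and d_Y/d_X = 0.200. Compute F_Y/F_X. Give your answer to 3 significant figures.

4.45

L_Y/L_X = (R_Y/R_X)²(T_Y/T_X)⁴ = (0.750)² × (0.750)⁴ = 0.1780.
F_Y/F_X = (L_Y/L_X)/(d_Y/d_X)² = 0.1780 / (0.200)² = 4.449.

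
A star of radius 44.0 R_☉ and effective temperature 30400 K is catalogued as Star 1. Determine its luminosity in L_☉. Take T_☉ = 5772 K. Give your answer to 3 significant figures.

L/L_☉ = (R/R_☉)² (T/T_☉)⁴ = (44.0)² × (30400/5772)⁴
       = 1936 × (5.267)⁴ = 1936 × 769.5 = 1.490×10^6.

1.49×10^6 L_☉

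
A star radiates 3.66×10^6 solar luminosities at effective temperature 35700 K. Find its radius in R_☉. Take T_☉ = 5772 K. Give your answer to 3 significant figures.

R/R_☉ = √(L/L_☉) / (T/T_☉)² = √(3.66×10^6) / (6.185)²
       = 1913 / 38.25 = 50.01.

50.0 R_☉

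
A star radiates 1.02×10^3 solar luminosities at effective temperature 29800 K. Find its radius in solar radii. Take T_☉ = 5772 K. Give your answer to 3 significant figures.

R/R_☉ = √(L/L_☉) / (T/T_☉)² = √(1.02×10^3) / (5.163)²
       = 31.94 / 26.66 = 1.198.

1.20 solar radii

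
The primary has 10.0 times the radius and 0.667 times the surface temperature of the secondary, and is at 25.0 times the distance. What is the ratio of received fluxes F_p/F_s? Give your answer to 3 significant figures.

L_p/L_s = (R_p/R_s)²(T_p/T_s)⁴ = (10.0)² × (0.667)⁴ = 19.79.
F_p/F_s = (L_p/L_s)/(d_p/d_s)² = 19.79 / (25.0)² = 0.03167.

0.0317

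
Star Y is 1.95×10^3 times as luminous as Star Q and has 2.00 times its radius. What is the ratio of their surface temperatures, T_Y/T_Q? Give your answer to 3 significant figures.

4.70

L ∝ R²T⁴ gives T ∝ (L/R²)^(1/4), so
T_Y/T_Q = (1.95×10^3 / 2.00²)^(1/4) = (487.5)^(1/4) = 4.699.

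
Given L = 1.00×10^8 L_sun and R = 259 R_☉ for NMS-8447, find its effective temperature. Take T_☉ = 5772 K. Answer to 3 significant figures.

T/T_☉ = (L/L_☉)^(1/4) / (R/R_☉)^(1/2)
T = 5772 × (1.00×10^8)^(1/4) / √(259) = 5772 × 100.0 / 16.09 = 3.587×10^4 K.

3.59×10^4 K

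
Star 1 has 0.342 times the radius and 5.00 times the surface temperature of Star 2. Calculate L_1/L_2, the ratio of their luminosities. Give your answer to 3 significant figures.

73.1

From the Stefan–Boltzmann law, L ∝ R²T⁴, so
L_1/L_2 = (R_1/R_2)² (T_1/T_2)⁴ = (0.342)² × (5.00)⁴ = 0.1170 × 625.0 = 73.10.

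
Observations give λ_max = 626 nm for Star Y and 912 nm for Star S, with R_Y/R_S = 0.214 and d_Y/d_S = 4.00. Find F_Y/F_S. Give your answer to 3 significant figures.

Wien's law: T_Y/T_S = λ_S/λ_Y = 912/626 = 1.457.
L_Y/L_S = (R_Y/R_S)²(T_Y/T_S)⁴ = (0.214)²(1.457)⁴ = 0.2063.
F_Y/F_S = (L_Y/L_S)/(d_Y/d_S)² = 0.2063/(4.00)² = 0.01289.

0.0129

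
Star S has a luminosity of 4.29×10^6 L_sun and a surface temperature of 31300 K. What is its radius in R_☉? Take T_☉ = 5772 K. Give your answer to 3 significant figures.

70.4 R_☉

R/R_☉ = √(L/L_☉) / (T/T_☉)² = √(4.29×10^6) / (5.423)²
       = 2071 / 29.41 = 70.44.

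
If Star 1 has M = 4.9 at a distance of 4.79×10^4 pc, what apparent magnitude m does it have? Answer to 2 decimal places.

23.30

m = M + 5 log₁₀(d/10 pc) = 4.9 + 5 log₁₀(4.79×10^4/10)
  = 4.9 + 5 × 3.680 = 4.9 + 18.40 = 23.30.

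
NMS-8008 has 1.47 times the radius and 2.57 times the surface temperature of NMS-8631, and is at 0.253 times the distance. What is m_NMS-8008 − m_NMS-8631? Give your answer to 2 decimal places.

-7.92

L_NMS-8008/L_NMS-8631 = (1.47)²(2.57)⁴ = 94.27.
F_NMS-8008/F_NMS-8631 = (L_NMS-8008/L_NMS-8631)/(d_NMS-8008/d_NMS-8631)² = 94.27/0.06401 = 1473.
m_NMS-8008 − m_NMS-8631 = −2.5 log₁₀(1473) = -7.92.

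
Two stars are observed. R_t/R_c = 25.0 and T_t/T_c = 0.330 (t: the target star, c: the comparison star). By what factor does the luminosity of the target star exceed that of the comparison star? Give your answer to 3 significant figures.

From the Stefan–Boltzmann law, L ∝ R²T⁴, so
L_t/L_c = (R_t/R_c)² (T_t/T_c)⁴ = (25.0)² × (0.330)⁴ = 625.0 × 0.01186 = 7.412.

7.41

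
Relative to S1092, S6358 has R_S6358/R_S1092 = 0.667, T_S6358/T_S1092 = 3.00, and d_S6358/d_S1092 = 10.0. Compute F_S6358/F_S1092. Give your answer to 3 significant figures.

L_S6358/L_S1092 = (R_S6358/R_S1092)²(T_S6358/T_S1092)⁴ = (0.667)² × (3.00)⁴ = 36.04.
F_S6358/F_S1092 = (L_S6358/L_S1092)/(d_S6358/d_S1092)² = 36.04 / (10.0)² = 0.3604.

0.360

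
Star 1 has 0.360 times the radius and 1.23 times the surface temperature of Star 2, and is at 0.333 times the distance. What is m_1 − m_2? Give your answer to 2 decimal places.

L_1/L_2 = (0.360)²(1.23)⁴ = 0.2966.
F_1/F_2 = (L_1/L_2)/(d_1/d_2)² = 0.2966/0.1109 = 2.675.
m_1 − m_2 = −2.5 log₁₀(2.675) = -1.07.

-1.07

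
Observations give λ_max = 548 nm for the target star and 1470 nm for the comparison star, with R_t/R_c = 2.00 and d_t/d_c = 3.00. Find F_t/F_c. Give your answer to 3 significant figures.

Wien's law: T_t/T_c = λ_c/λ_t = 1470/548 = 2.682.
L_t/L_c = (R_t/R_c)²(T_t/T_c)⁴ = (2.00)²(2.682)⁴ = 207.1.
F_t/F_c = (L_t/L_c)/(d_t/d_c)² = 207.1/(3.00)² = 23.01.

23.0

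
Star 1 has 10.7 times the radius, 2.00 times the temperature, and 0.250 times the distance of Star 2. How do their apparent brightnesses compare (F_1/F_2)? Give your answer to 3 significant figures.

2.93×10^4

L_1/L_2 = (R_1/R_2)²(T_1/T_2)⁴ = (10.7)² × (2.00)⁴ = 1832.
F_1/F_2 = (L_1/L_2)/(d_1/d_2)² = 1832 / (0.250)² = 2.931×10^4.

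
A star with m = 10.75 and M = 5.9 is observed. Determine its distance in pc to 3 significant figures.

93.3 pc

m − M = 5 log₁₀(d/10 pc)
10.75 − (5.9) = 4.85 = 5 log₁₀(d/10)
d = 10 × 10^(4.85/5) = 10 × 10^0.970 = 93.33 pc.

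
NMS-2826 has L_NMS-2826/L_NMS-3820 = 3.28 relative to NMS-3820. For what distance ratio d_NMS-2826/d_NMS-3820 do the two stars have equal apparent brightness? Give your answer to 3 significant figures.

1.81

Equal flux requires L_NMS-2826/d_NMS-2826² = L_NMS-3820/d_NMS-3820², so d_NMS-2826/d_NMS-3820 = √(L_NMS-2826/L_NMS-3820)
= √(3.28) = 1.811.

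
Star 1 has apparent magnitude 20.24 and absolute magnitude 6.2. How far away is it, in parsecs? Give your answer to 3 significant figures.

6.43×10^3 pc

m − M = 5 log₁₀(d/10 pc)
20.24 − (6.2) = 14.04 = 5 log₁₀(d/10)
d = 10 × 10^(14.04/5) = 10 × 10^2.808 = 6427 pc.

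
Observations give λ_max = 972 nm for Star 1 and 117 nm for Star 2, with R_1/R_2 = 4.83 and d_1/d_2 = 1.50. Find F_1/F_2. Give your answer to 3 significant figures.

Wien's law: T_1/T_2 = λ_2/λ_1 = 117/972 = 0.1204.
L_1/L_2 = (R_1/R_2)²(T_1/T_2)⁴ = (4.83)²(0.1204)⁴ = 0.004897.
F_1/F_2 = (L_1/L_2)/(d_1/d_2)² = 0.004897/(1.50)² = 0.002177.

0.00218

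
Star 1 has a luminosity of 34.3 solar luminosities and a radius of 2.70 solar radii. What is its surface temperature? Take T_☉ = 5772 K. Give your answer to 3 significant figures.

T/T_☉ = (L/L_☉)^(1/4) / (R/R_☉)^(1/2)
T = 5772 × (34.3)^(1/4) / √(2.70) = 5772 × 2.420 / 1.643 = 8501 K.

8.50×10^3 K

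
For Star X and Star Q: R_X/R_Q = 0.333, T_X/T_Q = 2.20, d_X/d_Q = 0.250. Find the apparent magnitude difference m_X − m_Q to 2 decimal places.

L_X/L_Q = (0.333)²(2.20)⁴ = 2.598.
F_X/F_Q = (L_X/L_Q)/(d_X/d_Q)² = 2.598/0.06250 = 41.56.
m_X − m_Q = −2.5 log₁₀(41.56) = -4.05.

-4.05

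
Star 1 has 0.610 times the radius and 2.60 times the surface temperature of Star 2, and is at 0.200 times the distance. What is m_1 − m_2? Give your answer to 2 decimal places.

-6.57

L_1/L_2 = (0.610)²(2.60)⁴ = 17.00.
F_1/F_2 = (L_1/L_2)/(d_1/d_2)² = 17.00/0.04000 = 425.1.
m_1 − m_2 = −2.5 log₁₀(425.1) = -6.57.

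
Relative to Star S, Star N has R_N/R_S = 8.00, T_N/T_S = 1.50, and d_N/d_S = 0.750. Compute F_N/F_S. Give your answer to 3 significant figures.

576

L_N/L_S = (R_N/R_S)²(T_N/T_S)⁴ = (8.00)² × (1.50)⁴ = 324.0.
F_N/F_S = (L_N/L_S)/(d_N/d_S)² = 324.0 / (0.750)² = 576.0.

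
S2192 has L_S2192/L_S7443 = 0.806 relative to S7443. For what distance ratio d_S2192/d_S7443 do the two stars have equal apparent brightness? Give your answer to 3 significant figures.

Equal flux requires L_S2192/d_S2192² = L_S7443/d_S7443², so d_S2192/d_S7443 = √(L_S2192/L_S7443)
= √(0.806) = 0.8978.

0.898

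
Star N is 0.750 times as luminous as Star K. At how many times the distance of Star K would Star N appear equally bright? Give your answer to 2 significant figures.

0.87

Equal flux requires L_N/d_N² = L_K/d_K², so d_N/d_K = √(L_N/L_K)
= √(0.750) = 0.8660.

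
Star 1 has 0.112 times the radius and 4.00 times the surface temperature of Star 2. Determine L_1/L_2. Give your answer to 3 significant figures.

From the Stefan–Boltzmann law, L ∝ R²T⁴, so
L_1/L_2 = (R_1/R_2)² (T_1/T_2)⁴ = (0.112)² × (4.00)⁴ = 0.01254 × 256.0 = 3.211.

3.21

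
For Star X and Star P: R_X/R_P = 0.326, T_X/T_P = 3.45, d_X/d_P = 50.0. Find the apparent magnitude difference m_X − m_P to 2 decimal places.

L_X/L_P = (0.326)²(3.45)⁴ = 15.06.
F_X/F_P = (L_X/L_P)/(d_X/d_P)² = 15.06/2500 = 0.006022.
m_X − m_P = −2.5 log₁₀(0.006022) = 5.55.

5.55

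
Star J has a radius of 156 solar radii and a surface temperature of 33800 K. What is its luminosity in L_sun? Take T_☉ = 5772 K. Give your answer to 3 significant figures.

2.86×10^7 L_sun

L/L_☉ = (R/R_☉)² (T/T_☉)⁴ = (156)² × (33800/5772)⁴
       = 2.434×10^4 × (5.856)⁴ = 2.434×10^4 × 1176 = 2.862×10^7.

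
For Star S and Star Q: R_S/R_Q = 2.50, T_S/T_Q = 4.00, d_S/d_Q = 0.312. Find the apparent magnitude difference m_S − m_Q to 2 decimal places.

L_S/L_Q = (2.50)²(4.00)⁴ = 1600.
F_S/F_Q = (L_S/L_Q)/(d_S/d_Q)² = 1600/0.09734 = 1.644×10^4.
m_S − m_Q = −2.5 log₁₀(1.644×10^4) = -10.54.

-10.54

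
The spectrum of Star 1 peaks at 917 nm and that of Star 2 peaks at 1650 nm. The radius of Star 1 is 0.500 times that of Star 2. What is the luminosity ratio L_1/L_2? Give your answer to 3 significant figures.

Wien's law gives T ∝ 1/λ_max, so T_1/T_2 = λ_2/λ_1 = 1650/917 = 1.799.
Then L ∝ R²T⁴ gives L_1/L_2 = (0.500)² × (1.799)⁴ = 0.2500 × 10.48 = 2.621.

2.62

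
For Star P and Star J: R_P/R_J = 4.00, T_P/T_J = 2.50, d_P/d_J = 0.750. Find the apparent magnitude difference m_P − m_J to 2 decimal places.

L_P/L_J = (4.00)²(2.50)⁴ = 625.0.
F_P/F_J = (L_P/L_J)/(d_P/d_J)² = 625.0/0.5625 = 1111.
m_P − m_J = −2.5 log₁₀(1111) = -7.61.

-7.61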